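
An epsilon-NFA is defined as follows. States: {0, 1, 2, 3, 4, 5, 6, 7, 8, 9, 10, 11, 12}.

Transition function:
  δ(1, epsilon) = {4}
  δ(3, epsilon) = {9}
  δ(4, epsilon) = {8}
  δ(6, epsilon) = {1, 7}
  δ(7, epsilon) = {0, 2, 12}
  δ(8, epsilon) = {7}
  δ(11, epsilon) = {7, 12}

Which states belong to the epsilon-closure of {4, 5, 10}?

Start with {4, 5, 10}.
From 4 via epsilon: add 8.
From 8 via epsilon: add 7.
From 7 via epsilon: add 0, 2, 12.
No new states can be added; the closed set is {0, 2, 4, 5, 7, 8, 10, 12}.

{0, 2, 4, 5, 7, 8, 10, 12}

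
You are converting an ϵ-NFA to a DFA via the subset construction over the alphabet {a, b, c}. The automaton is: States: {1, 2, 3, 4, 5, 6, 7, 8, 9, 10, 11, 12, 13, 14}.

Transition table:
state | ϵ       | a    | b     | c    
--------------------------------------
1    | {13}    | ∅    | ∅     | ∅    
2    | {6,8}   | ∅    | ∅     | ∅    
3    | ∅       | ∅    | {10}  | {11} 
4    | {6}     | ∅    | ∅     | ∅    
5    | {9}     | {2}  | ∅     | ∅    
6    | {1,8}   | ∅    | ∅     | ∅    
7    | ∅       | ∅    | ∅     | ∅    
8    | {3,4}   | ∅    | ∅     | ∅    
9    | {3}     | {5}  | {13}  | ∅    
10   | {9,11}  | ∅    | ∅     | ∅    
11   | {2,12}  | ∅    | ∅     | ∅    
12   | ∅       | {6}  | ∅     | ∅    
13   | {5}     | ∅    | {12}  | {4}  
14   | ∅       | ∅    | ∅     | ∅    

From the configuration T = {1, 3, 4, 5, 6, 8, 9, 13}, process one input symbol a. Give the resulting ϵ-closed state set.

{1, 2, 3, 4, 5, 6, 8, 9, 13}

5 on a → {2}.
9 on a → {5}.
No a-transition from 1, 3, 4, 6, 8, 13.
Union after reading a: {2, 5}.
Now take the ϵ-closure:
From 2 via ϵ: add 6, 8.
From 5 via ϵ: add 9.
From 6 via ϵ: add 1.
From 8 via ϵ: add 3, 4.
From 1 via ϵ: add 13.
No new states can be added; the closed set is {1, 2, 3, 4, 5, 6, 8, 9, 13}.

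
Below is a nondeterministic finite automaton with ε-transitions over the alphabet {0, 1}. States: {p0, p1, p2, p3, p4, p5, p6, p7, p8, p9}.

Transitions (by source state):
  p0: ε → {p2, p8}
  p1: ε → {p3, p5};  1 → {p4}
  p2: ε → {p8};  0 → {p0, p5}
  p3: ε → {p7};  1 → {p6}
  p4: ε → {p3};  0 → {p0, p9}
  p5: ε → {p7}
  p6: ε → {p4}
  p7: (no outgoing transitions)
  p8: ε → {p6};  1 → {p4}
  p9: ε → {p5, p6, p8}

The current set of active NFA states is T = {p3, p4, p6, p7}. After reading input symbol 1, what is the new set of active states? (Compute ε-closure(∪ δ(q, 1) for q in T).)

{p3, p4, p6, p7}

p3 on 1 → {p6}.
No 1-transition from p4, p6, p7.
Union after reading 1: {p6}.
Now take the ε-closure:
From p6 via ε: add p4.
From p4 via ε: add p3.
From p3 via ε: add p7.
No new states can be added; the closed set is {p3, p4, p6, p7}.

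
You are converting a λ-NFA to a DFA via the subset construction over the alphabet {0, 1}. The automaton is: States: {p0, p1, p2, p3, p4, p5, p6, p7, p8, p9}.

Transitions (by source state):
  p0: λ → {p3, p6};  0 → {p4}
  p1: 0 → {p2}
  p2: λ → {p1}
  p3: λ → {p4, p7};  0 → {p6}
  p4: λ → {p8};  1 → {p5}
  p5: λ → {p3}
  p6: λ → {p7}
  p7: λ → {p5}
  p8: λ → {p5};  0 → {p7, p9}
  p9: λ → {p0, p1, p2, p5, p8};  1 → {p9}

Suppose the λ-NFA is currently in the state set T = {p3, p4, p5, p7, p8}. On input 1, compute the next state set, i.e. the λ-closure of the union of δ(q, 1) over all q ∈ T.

{p3, p4, p5, p7, p8}

p4 on 1 → {p5}.
No 1-transition from p3, p5, p7, p8.
Union after reading 1: {p5}.
Now take the λ-closure:
From p5 via λ: add p3.
From p3 via λ: add p4, p7.
From p4 via λ: add p8.
No new states can be added; the closed set is {p3, p4, p5, p7, p8}.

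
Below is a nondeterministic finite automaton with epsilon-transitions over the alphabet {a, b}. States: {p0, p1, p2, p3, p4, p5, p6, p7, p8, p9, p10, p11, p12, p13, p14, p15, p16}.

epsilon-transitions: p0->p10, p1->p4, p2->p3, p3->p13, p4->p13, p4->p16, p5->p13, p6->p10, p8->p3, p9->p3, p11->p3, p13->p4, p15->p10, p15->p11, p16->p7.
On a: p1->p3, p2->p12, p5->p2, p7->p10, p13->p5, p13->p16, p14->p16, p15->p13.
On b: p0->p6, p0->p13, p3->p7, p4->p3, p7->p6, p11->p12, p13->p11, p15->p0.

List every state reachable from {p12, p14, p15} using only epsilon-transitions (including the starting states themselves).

{p3, p4, p7, p10, p11, p12, p13, p14, p15, p16}

Start with {p12, p14, p15}.
From p15 via epsilon: add p10, p11.
From p11 via epsilon: add p3.
From p3 via epsilon: add p13.
From p13 via epsilon: add p4.
From p4 via epsilon: add p16.
From p16 via epsilon: add p7.
No new states can be added; the closed set is {p3, p4, p7, p10, p11, p12, p13, p14, p15, p16}.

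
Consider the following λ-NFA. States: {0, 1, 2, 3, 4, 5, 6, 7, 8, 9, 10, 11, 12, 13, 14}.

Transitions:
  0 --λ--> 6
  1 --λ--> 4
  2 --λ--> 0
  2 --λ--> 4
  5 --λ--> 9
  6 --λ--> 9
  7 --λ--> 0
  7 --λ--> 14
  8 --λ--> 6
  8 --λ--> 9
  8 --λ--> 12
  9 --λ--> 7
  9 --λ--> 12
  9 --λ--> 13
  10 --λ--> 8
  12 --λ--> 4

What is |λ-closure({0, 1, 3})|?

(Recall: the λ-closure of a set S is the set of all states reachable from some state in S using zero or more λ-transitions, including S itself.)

10

Start with {0, 1, 3}.
From 0 via λ: add 6.
From 1 via λ: add 4.
From 6 via λ: add 9.
From 9 via λ: add 7, 12, 13.
From 7 via λ: add 14.
λ-closure = {0, 1, 3, 4, 6, 7, 9, 12, 13, 14}, which has 10 states.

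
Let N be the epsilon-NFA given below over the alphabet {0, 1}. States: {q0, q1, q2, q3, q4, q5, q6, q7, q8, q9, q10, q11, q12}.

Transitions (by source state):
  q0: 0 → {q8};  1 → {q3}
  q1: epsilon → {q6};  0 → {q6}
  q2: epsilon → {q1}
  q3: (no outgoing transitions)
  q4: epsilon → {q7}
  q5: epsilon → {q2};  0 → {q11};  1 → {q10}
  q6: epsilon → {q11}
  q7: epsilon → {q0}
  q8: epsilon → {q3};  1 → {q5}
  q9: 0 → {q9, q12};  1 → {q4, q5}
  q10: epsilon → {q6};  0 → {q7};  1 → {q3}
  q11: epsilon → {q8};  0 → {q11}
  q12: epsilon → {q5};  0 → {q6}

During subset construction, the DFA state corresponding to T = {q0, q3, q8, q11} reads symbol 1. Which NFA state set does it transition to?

{q1, q2, q3, q5, q6, q8, q11}

q0 on 1 → {q3}.
q8 on 1 → {q5}.
No 1-transition from q3, q11.
Union after reading 1: {q3, q5}.
Now take the epsilon-closure:
From q5 via epsilon: add q2.
From q2 via epsilon: add q1.
From q1 via epsilon: add q6.
From q6 via epsilon: add q11.
From q11 via epsilon: add q8.
No new states can be added; the closed set is {q1, q2, q3, q5, q6, q8, q11}.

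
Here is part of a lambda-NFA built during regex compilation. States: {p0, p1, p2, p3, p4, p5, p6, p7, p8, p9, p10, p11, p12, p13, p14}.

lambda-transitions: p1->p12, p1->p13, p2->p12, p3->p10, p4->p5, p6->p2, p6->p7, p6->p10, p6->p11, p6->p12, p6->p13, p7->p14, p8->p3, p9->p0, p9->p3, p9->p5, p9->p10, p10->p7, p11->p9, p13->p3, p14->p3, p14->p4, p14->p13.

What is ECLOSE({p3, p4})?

Start with {p3, p4}.
From p3 via lambda: add p10.
From p4 via lambda: add p5.
From p10 via lambda: add p7.
From p7 via lambda: add p14.
From p14 via lambda: add p13.
No new states can be added; the closed set is {p3, p4, p5, p7, p10, p13, p14}.

{p3, p4, p5, p7, p10, p13, p14}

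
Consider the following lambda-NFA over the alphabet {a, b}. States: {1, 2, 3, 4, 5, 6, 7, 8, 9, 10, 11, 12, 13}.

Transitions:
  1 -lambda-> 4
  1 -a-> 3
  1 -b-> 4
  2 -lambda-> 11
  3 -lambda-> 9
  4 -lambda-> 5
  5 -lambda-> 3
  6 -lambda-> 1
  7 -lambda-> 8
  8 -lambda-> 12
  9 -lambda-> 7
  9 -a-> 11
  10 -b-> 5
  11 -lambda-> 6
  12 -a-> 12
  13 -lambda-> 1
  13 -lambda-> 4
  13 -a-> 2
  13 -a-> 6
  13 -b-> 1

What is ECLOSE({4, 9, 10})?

Start with {4, 9, 10}.
From 4 via lambda: add 5.
From 9 via lambda: add 7.
From 5 via lambda: add 3.
From 7 via lambda: add 8.
From 8 via lambda: add 12.
No new states can be added; the closed set is {3, 4, 5, 7, 8, 9, 10, 12}.

{3, 4, 5, 7, 8, 9, 10, 12}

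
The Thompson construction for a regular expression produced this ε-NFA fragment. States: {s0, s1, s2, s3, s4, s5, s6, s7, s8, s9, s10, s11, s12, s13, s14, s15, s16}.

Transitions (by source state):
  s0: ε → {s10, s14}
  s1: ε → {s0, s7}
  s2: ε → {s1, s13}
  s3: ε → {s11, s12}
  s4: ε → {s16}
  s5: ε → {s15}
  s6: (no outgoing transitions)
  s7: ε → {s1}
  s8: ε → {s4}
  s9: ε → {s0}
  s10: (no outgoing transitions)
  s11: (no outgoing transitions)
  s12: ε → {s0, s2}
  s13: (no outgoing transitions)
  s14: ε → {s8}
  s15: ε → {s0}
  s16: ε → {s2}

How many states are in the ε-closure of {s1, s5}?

Start with {s1, s5}.
From s1 via ε: add s0, s7.
From s5 via ε: add s15.
From s0 via ε: add s10, s14.
From s14 via ε: add s8.
From s8 via ε: add s4.
From s4 via ε: add s16.
From s16 via ε: add s2.
From s2 via ε: add s13.
ε-closure = {s0, s1, s2, s4, s5, s7, s8, s10, s13, s14, s15, s16}, which has 12 states.

12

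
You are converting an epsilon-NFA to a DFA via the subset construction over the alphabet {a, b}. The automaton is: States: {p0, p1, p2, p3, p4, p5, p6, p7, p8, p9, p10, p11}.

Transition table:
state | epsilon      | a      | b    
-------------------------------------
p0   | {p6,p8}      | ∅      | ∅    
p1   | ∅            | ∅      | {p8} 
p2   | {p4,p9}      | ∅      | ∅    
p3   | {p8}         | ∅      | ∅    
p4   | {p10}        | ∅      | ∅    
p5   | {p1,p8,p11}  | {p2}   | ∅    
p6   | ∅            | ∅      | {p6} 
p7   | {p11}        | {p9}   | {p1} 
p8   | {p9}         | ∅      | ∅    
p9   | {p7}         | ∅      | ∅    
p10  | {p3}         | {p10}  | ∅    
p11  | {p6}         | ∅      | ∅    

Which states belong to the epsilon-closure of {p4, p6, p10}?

Start with {p4, p6, p10}.
From p10 via epsilon: add p3.
From p3 via epsilon: add p8.
From p8 via epsilon: add p9.
From p9 via epsilon: add p7.
From p7 via epsilon: add p11.
No new states can be added; the closed set is {p3, p4, p6, p7, p8, p9, p10, p11}.

{p3, p4, p6, p7, p8, p9, p10, p11}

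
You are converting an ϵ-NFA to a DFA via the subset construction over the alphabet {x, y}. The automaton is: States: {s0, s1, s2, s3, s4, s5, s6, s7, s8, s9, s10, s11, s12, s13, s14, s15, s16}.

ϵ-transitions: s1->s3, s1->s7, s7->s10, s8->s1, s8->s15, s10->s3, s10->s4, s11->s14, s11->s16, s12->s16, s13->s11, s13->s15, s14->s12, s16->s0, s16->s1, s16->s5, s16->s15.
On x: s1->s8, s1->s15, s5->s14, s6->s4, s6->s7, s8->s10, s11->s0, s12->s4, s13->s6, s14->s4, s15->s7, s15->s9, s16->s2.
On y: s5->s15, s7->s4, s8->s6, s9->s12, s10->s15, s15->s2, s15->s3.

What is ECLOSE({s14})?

Start with {s14}.
From s14 via ϵ: add s12.
From s12 via ϵ: add s16.
From s16 via ϵ: add s0, s1, s5, s15.
From s1 via ϵ: add s3, s7.
From s7 via ϵ: add s10.
From s10 via ϵ: add s4.
No new states can be added; the closed set is {s0, s1, s3, s4, s5, s7, s10, s12, s14, s15, s16}.

{s0, s1, s3, s4, s5, s7, s10, s12, s14, s15, s16}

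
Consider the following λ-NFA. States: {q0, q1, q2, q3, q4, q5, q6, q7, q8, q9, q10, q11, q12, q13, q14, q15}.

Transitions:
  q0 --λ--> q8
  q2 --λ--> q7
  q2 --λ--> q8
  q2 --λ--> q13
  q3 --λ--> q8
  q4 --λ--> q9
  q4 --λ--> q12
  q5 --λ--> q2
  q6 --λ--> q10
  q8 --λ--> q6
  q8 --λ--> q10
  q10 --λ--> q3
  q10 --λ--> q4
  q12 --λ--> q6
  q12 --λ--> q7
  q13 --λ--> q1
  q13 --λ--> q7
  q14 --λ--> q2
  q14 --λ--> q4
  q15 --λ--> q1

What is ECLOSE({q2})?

{q1, q2, q3, q4, q6, q7, q8, q9, q10, q12, q13}

Start with {q2}.
From q2 via λ: add q7, q8, q13.
From q8 via λ: add q6, q10.
From q13 via λ: add q1.
From q10 via λ: add q3, q4.
From q4 via λ: add q9, q12.
No new states can be added; the closed set is {q1, q2, q3, q4, q6, q7, q8, q9, q10, q12, q13}.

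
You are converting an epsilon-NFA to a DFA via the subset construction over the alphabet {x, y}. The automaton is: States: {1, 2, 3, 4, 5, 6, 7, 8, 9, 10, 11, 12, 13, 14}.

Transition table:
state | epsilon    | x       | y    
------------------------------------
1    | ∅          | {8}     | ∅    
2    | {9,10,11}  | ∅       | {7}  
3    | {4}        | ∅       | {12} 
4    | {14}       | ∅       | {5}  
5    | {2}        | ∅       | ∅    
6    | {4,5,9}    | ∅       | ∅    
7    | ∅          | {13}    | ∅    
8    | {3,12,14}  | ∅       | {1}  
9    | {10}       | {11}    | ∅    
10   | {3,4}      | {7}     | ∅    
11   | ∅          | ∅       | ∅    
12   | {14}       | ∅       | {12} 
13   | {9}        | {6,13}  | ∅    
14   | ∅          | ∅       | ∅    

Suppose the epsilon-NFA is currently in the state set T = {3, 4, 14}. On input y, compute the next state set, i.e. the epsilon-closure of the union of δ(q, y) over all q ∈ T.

3 on y → {12}.
4 on y → {5}.
No y-transition from 14.
Union after reading y: {5, 12}.
Now take the epsilon-closure:
From 5 via epsilon: add 2.
From 12 via epsilon: add 14.
From 2 via epsilon: add 9, 10, 11.
From 10 via epsilon: add 3, 4.
No new states can be added; the closed set is {2, 3, 4, 5, 9, 10, 11, 12, 14}.

{2, 3, 4, 5, 9, 10, 11, 12, 14}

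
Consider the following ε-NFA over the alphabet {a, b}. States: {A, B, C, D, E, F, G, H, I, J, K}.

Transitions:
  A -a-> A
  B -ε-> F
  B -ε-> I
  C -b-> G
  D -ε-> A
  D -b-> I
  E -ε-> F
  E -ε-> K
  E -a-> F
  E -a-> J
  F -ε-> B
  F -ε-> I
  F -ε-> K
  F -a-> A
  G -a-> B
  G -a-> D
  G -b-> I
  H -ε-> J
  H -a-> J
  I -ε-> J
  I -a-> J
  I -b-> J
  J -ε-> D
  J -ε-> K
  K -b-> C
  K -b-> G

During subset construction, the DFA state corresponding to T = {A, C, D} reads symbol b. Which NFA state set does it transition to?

C on b → {G}.
D on b → {I}.
No b-transition from A.
Union after reading b: {G, I}.
Now take the ε-closure:
From I via ε: add J.
From J via ε: add D, K.
From D via ε: add A.
No new states can be added; the closed set is {A, D, G, I, J, K}.

{A, D, G, I, J, K}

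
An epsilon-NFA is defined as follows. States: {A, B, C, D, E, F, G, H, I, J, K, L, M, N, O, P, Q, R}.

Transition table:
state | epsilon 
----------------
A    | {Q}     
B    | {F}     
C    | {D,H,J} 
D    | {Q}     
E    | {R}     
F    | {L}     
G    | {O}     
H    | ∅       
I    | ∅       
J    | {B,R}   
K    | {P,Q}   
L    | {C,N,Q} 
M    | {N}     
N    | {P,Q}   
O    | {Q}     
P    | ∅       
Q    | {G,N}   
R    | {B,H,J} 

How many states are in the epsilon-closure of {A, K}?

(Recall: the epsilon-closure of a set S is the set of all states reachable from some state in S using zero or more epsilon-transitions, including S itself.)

Start with {A, K}.
From A via epsilon: add Q.
From K via epsilon: add P.
From Q via epsilon: add G, N.
From G via epsilon: add O.
epsilon-closure = {A, G, K, N, O, P, Q}, which has 7 states.

7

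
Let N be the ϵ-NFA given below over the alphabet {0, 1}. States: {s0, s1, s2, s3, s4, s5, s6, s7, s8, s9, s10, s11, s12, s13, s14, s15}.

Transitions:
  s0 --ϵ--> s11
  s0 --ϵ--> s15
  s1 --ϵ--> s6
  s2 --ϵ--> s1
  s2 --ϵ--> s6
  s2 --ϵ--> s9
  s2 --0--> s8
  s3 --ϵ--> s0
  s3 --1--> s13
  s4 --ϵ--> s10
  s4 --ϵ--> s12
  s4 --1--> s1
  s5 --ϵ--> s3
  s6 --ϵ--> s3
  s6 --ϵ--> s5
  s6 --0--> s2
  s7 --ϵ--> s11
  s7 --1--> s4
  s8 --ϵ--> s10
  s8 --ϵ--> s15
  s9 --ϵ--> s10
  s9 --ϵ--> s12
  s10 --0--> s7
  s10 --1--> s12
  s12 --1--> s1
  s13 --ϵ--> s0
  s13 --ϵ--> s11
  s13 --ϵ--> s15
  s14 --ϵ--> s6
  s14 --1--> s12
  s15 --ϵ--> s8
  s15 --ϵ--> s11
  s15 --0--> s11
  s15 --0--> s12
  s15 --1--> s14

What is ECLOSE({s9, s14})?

Start with {s9, s14}.
From s9 via ϵ: add s10, s12.
From s14 via ϵ: add s6.
From s6 via ϵ: add s3, s5.
From s3 via ϵ: add s0.
From s0 via ϵ: add s11, s15.
From s15 via ϵ: add s8.
No new states can be added; the closed set is {s0, s3, s5, s6, s8, s9, s10, s11, s12, s14, s15}.

{s0, s3, s5, s6, s8, s9, s10, s11, s12, s14, s15}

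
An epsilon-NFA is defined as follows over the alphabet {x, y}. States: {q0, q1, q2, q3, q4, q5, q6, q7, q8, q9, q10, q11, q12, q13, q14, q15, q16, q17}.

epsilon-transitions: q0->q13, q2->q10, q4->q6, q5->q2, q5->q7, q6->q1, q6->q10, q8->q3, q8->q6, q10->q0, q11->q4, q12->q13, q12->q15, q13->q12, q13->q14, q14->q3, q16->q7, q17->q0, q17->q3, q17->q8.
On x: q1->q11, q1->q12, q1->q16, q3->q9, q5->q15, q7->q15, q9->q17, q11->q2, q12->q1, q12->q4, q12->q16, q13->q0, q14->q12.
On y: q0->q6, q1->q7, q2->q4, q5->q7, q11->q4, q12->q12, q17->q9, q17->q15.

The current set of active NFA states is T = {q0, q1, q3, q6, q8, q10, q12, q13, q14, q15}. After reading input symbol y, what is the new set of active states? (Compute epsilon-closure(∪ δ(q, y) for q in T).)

{q0, q1, q3, q6, q7, q10, q12, q13, q14, q15}

q0 on y → {q6}.
q1 on y → {q7}.
q12 on y → {q12}.
No y-transition from q3, q6, q8, q10, q13, q14, q15.
Union after reading y: {q6, q7, q12}.
Now take the epsilon-closure:
From q6 via epsilon: add q1, q10.
From q12 via epsilon: add q13, q15.
From q10 via epsilon: add q0.
From q13 via epsilon: add q14.
From q14 via epsilon: add q3.
No new states can be added; the closed set is {q0, q1, q3, q6, q7, q10, q12, q13, q14, q15}.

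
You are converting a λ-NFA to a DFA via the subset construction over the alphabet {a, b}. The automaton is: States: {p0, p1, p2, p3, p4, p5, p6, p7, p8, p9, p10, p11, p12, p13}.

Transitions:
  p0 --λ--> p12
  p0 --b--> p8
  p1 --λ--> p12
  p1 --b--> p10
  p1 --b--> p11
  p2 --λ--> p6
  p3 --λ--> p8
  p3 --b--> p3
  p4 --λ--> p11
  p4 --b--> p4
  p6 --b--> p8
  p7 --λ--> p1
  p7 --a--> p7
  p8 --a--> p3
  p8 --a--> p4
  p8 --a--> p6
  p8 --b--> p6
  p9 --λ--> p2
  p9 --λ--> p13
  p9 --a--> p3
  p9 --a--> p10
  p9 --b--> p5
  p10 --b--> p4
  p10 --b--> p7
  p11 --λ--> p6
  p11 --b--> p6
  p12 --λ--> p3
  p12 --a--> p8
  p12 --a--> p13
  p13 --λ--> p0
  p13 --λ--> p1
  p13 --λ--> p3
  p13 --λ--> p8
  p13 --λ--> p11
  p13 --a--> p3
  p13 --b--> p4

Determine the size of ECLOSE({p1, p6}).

Start with {p1, p6}.
From p1 via λ: add p12.
From p12 via λ: add p3.
From p3 via λ: add p8.
λ-closure = {p1, p3, p6, p8, p12}, which has 5 states.

5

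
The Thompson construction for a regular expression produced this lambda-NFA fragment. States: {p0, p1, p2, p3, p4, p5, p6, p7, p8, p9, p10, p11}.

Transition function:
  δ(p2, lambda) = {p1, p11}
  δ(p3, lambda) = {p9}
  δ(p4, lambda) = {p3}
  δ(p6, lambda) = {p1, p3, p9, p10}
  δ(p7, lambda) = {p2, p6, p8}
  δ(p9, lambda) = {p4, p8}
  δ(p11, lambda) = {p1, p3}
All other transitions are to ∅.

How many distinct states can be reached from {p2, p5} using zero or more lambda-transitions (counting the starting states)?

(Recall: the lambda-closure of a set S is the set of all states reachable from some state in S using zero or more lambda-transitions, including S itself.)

8

Start with {p2, p5}.
From p2 via lambda: add p1, p11.
From p11 via lambda: add p3.
From p3 via lambda: add p9.
From p9 via lambda: add p4, p8.
lambda-closure = {p1, p2, p3, p4, p5, p8, p9, p11}, which has 8 states.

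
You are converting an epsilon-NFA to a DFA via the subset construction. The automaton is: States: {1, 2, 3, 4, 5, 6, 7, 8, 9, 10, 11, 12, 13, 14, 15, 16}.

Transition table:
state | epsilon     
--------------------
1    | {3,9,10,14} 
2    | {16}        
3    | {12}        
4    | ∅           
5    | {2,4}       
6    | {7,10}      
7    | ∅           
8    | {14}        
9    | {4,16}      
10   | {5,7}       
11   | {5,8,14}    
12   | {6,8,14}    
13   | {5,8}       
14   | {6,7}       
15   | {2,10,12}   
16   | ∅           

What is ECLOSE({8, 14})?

{2, 4, 5, 6, 7, 8, 10, 14, 16}

Start with {8, 14}.
From 14 via epsilon: add 6, 7.
From 6 via epsilon: add 10.
From 10 via epsilon: add 5.
From 5 via epsilon: add 2, 4.
From 2 via epsilon: add 16.
No new states can be added; the closed set is {2, 4, 5, 6, 7, 8, 10, 14, 16}.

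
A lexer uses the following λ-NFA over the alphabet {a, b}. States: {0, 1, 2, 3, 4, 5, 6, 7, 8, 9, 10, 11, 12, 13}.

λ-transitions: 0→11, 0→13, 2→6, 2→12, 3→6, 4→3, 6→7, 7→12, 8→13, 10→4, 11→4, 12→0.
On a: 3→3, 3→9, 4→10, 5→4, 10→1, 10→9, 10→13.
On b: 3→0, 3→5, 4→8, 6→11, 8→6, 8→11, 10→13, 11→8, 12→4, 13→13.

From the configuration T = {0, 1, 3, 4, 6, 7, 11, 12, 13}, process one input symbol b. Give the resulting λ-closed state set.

{0, 3, 4, 5, 6, 7, 8, 11, 12, 13}

3 on b → {0, 5}.
4 on b → {8}.
6 on b → {11}.
11 on b → {8}.
12 on b → {4}.
13 on b → {13}.
No b-transition from 0, 1, 7.
Union after reading b: {0, 4, 5, 8, 11, 13}.
Now take the λ-closure:
From 4 via λ: add 3.
From 3 via λ: add 6.
From 6 via λ: add 7.
From 7 via λ: add 12.
No new states can be added; the closed set is {0, 3, 4, 5, 6, 7, 8, 11, 12, 13}.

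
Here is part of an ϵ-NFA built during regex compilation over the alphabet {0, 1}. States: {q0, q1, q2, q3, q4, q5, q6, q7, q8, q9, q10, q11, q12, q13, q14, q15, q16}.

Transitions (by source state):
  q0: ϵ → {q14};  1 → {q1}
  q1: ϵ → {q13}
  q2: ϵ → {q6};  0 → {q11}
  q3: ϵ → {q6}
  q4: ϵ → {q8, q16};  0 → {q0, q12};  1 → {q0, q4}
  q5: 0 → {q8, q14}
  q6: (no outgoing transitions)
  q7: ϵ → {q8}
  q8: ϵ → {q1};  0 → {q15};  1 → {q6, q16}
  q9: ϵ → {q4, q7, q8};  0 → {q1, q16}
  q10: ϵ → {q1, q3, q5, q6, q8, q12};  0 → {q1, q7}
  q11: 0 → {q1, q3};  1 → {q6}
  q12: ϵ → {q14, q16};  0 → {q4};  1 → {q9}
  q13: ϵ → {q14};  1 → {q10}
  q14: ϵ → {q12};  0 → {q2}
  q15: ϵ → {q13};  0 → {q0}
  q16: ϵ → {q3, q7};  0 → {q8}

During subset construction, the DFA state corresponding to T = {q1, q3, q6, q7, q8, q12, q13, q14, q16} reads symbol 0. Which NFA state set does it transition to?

{q1, q2, q3, q4, q6, q7, q8, q12, q13, q14, q15, q16}

q8 on 0 → {q15}.
q12 on 0 → {q4}.
q14 on 0 → {q2}.
q16 on 0 → {q8}.
No 0-transition from q1, q3, q6, q7, q13.
Union after reading 0: {q2, q4, q8, q15}.
Now take the ϵ-closure:
From q2 via ϵ: add q6.
From q4 via ϵ: add q16.
From q8 via ϵ: add q1.
From q15 via ϵ: add q13.
From q13 via ϵ: add q14.
From q16 via ϵ: add q3, q7.
From q14 via ϵ: add q12.
No new states can be added; the closed set is {q1, q2, q3, q4, q6, q7, q8, q12, q13, q14, q15, q16}.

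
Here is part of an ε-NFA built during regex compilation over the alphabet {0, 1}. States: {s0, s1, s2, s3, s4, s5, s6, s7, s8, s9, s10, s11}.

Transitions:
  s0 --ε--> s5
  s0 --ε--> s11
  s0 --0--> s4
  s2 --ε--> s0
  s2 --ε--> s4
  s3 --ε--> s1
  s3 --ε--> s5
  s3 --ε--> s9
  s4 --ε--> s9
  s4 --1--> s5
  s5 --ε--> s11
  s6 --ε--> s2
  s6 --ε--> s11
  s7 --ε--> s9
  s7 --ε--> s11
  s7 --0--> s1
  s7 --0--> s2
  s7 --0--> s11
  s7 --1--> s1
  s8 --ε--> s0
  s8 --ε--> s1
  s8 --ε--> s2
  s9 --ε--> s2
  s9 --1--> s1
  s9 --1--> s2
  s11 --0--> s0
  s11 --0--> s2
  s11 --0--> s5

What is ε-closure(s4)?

Start with {s4}.
From s4 via ε: add s9.
From s9 via ε: add s2.
From s2 via ε: add s0.
From s0 via ε: add s5, s11.
No new states can be added; the closed set is {s0, s2, s4, s5, s9, s11}.

{s0, s2, s4, s5, s9, s11}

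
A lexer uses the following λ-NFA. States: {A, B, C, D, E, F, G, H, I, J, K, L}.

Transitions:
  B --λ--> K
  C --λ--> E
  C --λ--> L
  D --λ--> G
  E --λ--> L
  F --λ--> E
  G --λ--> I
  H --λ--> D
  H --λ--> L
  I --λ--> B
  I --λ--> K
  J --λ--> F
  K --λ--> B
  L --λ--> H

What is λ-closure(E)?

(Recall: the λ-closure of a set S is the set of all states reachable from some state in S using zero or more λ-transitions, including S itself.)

Start with {E}.
From E via λ: add L.
From L via λ: add H.
From H via λ: add D.
From D via λ: add G.
From G via λ: add I.
From I via λ: add B, K.
No new states can be added; the closed set is {B, D, E, G, H, I, K, L}.

{B, D, E, G, H, I, K, L}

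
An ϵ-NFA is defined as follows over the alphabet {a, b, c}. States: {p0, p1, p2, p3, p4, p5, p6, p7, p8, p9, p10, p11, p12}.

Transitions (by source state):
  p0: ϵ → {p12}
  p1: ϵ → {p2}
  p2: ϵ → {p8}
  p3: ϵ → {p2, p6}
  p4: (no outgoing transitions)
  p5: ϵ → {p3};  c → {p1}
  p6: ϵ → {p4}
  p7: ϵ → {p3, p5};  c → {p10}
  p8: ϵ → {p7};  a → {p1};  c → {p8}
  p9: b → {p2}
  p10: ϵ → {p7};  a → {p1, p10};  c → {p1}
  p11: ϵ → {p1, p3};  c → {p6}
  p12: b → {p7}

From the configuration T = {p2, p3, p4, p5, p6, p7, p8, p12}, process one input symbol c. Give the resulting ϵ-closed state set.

{p1, p2, p3, p4, p5, p6, p7, p8, p10}

p5 on c → {p1}.
p7 on c → {p10}.
p8 on c → {p8}.
No c-transition from p2, p3, p4, p6, p12.
Union after reading c: {p1, p8, p10}.
Now take the ϵ-closure:
From p1 via ϵ: add p2.
From p8 via ϵ: add p7.
From p7 via ϵ: add p3, p5.
From p3 via ϵ: add p6.
From p6 via ϵ: add p4.
No new states can be added; the closed set is {p1, p2, p3, p4, p5, p6, p7, p8, p10}.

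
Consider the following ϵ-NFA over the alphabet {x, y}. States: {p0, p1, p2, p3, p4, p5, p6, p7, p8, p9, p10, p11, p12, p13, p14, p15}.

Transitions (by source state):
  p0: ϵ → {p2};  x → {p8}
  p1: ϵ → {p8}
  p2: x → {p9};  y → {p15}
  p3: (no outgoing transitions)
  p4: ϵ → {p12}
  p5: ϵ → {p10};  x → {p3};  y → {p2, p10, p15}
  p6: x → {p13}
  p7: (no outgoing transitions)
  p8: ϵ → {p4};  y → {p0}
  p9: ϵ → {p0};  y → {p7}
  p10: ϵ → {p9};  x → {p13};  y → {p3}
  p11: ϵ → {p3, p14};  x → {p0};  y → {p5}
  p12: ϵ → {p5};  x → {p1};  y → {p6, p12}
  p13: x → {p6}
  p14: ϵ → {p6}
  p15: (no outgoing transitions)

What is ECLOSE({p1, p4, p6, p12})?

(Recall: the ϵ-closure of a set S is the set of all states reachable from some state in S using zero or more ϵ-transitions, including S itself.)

{p0, p1, p2, p4, p5, p6, p8, p9, p10, p12}

Start with {p1, p4, p6, p12}.
From p1 via ϵ: add p8.
From p12 via ϵ: add p5.
From p5 via ϵ: add p10.
From p10 via ϵ: add p9.
From p9 via ϵ: add p0.
From p0 via ϵ: add p2.
No new states can be added; the closed set is {p0, p1, p2, p4, p5, p6, p8, p9, p10, p12}.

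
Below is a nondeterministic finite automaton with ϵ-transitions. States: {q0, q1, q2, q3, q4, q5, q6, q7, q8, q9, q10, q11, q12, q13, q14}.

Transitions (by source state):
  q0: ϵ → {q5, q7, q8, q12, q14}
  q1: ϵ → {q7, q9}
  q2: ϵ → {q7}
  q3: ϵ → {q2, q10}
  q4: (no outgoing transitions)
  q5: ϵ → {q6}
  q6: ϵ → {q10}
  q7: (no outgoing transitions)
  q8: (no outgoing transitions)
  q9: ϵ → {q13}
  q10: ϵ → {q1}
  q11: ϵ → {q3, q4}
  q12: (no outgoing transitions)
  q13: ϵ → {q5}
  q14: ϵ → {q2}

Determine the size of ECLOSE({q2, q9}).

8

Start with {q2, q9}.
From q2 via ϵ: add q7.
From q9 via ϵ: add q13.
From q13 via ϵ: add q5.
From q5 via ϵ: add q6.
From q6 via ϵ: add q10.
From q10 via ϵ: add q1.
ϵ-closure = {q1, q2, q5, q6, q7, q9, q10, q13}, which has 8 states.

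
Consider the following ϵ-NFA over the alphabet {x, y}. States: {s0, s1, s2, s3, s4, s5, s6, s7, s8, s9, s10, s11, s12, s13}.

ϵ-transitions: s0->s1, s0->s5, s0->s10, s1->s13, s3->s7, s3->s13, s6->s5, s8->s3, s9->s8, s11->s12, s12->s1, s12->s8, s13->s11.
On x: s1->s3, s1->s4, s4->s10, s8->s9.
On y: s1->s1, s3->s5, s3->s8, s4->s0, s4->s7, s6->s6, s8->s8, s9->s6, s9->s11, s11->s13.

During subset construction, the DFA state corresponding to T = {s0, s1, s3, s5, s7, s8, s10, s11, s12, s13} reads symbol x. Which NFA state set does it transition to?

s1 on x → {s3, s4}.
s8 on x → {s9}.
No x-transition from s0, s3, s5, s7, s10, s11, s12, s13.
Union after reading x: {s3, s4, s9}.
Now take the ϵ-closure:
From s3 via ϵ: add s7, s13.
From s9 via ϵ: add s8.
From s13 via ϵ: add s11.
From s11 via ϵ: add s12.
From s12 via ϵ: add s1.
No new states can be added; the closed set is {s1, s3, s4, s7, s8, s9, s11, s12, s13}.

{s1, s3, s4, s7, s8, s9, s11, s12, s13}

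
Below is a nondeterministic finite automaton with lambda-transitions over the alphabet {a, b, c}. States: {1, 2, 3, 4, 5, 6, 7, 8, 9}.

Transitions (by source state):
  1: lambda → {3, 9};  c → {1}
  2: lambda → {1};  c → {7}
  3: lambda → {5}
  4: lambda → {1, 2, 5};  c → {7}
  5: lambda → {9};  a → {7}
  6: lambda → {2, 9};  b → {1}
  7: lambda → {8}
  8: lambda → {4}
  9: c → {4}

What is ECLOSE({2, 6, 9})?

Start with {2, 6, 9}.
From 2 via lambda: add 1.
From 1 via lambda: add 3.
From 3 via lambda: add 5.
No new states can be added; the closed set is {1, 2, 3, 5, 6, 9}.

{1, 2, 3, 5, 6, 9}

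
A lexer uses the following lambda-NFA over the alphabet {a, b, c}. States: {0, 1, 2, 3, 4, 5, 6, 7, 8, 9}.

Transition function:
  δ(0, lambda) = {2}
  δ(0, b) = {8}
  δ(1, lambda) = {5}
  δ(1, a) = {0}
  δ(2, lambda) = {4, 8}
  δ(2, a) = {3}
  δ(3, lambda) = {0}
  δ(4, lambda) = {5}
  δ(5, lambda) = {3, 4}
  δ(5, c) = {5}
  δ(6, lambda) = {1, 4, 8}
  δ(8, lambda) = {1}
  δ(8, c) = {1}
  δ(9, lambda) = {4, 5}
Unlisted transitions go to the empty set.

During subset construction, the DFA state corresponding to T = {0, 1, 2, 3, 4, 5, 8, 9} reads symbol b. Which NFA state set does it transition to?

0 on b → {8}.
No b-transition from 1, 2, 3, 4, 5, 8, 9.
Union after reading b: {8}.
Now take the lambda-closure:
From 8 via lambda: add 1.
From 1 via lambda: add 5.
From 5 via lambda: add 3, 4.
From 3 via lambda: add 0.
From 0 via lambda: add 2.
No new states can be added; the closed set is {0, 1, 2, 3, 4, 5, 8}.

{0, 1, 2, 3, 4, 5, 8}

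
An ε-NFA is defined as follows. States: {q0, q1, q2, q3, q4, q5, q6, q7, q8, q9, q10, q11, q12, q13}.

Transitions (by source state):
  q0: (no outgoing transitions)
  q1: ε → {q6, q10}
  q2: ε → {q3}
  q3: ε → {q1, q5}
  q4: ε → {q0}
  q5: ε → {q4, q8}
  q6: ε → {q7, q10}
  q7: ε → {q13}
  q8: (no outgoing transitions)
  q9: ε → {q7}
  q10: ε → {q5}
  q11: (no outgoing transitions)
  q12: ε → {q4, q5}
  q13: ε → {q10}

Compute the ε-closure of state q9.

Start with {q9}.
From q9 via ε: add q7.
From q7 via ε: add q13.
From q13 via ε: add q10.
From q10 via ε: add q5.
From q5 via ε: add q4, q8.
From q4 via ε: add q0.
No new states can be added; the closed set is {q0, q4, q5, q7, q8, q9, q10, q13}.

{q0, q4, q5, q7, q8, q9, q10, q13}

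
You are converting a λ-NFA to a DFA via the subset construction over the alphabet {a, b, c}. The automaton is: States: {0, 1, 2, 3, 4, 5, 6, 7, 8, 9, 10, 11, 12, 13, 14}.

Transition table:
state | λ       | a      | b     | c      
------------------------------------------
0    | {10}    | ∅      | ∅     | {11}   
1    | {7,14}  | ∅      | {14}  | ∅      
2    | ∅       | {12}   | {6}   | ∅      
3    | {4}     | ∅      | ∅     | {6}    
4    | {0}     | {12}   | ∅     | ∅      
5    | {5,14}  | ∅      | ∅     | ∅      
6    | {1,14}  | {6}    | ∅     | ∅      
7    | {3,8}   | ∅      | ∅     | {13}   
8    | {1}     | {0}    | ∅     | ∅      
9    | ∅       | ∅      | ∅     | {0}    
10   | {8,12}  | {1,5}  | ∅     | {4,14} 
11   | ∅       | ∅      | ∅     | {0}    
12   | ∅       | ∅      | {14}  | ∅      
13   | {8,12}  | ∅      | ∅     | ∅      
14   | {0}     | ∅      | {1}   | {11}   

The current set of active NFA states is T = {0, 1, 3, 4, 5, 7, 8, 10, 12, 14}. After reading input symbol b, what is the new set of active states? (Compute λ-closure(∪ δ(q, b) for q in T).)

1 on b → {14}.
12 on b → {14}.
14 on b → {1}.
No b-transition from 0, 3, 4, 5, 7, 8, 10.
Union after reading b: {1, 14}.
Now take the λ-closure:
From 1 via λ: add 7.
From 14 via λ: add 0.
From 0 via λ: add 10.
From 7 via λ: add 3, 8.
From 3 via λ: add 4.
From 10 via λ: add 12.
No new states can be added; the closed set is {0, 1, 3, 4, 7, 8, 10, 12, 14}.

{0, 1, 3, 4, 7, 8, 10, 12, 14}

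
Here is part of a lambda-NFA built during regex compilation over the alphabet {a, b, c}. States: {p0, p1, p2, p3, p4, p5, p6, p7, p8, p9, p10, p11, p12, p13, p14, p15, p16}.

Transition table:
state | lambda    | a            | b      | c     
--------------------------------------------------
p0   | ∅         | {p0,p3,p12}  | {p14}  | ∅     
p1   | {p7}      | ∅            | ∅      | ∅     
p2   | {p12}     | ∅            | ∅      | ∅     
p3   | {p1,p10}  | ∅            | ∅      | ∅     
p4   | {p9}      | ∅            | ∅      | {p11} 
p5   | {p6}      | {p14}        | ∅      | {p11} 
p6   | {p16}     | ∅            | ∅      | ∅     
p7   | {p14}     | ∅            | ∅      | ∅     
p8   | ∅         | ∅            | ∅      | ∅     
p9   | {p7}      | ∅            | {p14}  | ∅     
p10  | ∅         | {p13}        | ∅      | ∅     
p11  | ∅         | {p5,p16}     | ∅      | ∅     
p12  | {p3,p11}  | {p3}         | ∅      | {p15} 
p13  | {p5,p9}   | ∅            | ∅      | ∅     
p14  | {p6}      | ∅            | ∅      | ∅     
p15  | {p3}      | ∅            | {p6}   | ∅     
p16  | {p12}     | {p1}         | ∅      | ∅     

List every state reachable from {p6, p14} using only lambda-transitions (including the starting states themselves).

{p1, p3, p6, p7, p10, p11, p12, p14, p16}

Start with {p6, p14}.
From p6 via lambda: add p16.
From p16 via lambda: add p12.
From p12 via lambda: add p3, p11.
From p3 via lambda: add p1, p10.
From p1 via lambda: add p7.
No new states can be added; the closed set is {p1, p3, p6, p7, p10, p11, p12, p14, p16}.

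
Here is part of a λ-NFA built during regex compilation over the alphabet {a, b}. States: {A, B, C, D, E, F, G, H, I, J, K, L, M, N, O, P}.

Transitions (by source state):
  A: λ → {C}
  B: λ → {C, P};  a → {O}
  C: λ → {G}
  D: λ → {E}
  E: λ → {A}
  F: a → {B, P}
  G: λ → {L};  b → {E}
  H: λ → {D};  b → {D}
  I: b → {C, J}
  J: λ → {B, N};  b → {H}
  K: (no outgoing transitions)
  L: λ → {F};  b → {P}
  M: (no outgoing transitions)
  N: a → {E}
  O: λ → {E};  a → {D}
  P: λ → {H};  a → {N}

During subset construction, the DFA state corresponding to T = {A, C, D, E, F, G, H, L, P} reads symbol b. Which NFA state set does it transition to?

G on b → {E}.
H on b → {D}.
L on b → {P}.
No b-transition from A, C, D, E, F, P.
Union after reading b: {D, E, P}.
Now take the λ-closure:
From E via λ: add A.
From P via λ: add H.
From A via λ: add C.
From C via λ: add G.
From G via λ: add L.
From L via λ: add F.
No new states can be added; the closed set is {A, C, D, E, F, G, H, L, P}.

{A, C, D, E, F, G, H, L, P}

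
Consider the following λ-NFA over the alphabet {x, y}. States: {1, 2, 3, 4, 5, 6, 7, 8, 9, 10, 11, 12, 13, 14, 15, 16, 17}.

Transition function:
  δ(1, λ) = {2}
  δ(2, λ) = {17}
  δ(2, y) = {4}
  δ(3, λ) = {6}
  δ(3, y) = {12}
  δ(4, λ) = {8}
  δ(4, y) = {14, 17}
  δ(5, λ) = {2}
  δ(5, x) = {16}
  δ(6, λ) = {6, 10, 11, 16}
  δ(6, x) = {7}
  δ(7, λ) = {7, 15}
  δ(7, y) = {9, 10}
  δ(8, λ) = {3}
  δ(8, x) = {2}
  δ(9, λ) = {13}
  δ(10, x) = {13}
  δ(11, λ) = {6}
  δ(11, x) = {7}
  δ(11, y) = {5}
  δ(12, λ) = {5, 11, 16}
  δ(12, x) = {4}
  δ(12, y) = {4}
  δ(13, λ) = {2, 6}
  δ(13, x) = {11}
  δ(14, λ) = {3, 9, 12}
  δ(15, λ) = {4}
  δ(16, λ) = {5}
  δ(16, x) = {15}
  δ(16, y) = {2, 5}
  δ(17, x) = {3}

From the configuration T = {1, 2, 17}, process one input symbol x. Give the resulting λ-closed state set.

{2, 3, 5, 6, 10, 11, 16, 17}

17 on x → {3}.
No x-transition from 1, 2.
Union after reading x: {3}.
Now take the λ-closure:
From 3 via λ: add 6.
From 6 via λ: add 10, 11, 16.
From 16 via λ: add 5.
From 5 via λ: add 2.
From 2 via λ: add 17.
No new states can be added; the closed set is {2, 3, 5, 6, 10, 11, 16, 17}.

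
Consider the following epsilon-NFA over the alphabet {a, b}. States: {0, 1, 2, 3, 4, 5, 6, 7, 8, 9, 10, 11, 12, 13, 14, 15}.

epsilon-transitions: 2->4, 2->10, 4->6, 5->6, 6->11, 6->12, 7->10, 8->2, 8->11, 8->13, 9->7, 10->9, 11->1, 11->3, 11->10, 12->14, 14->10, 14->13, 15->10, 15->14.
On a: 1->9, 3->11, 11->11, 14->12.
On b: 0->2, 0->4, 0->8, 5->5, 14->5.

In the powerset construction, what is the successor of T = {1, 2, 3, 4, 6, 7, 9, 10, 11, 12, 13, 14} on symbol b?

14 on b → {5}.
No b-transition from 1, 2, 3, 4, 6, 7, 9, 10, 11, 12, 13.
Union after reading b: {5}.
Now take the epsilon-closure:
From 5 via epsilon: add 6.
From 6 via epsilon: add 11, 12.
From 11 via epsilon: add 1, 3, 10.
From 12 via epsilon: add 14.
From 10 via epsilon: add 9.
From 14 via epsilon: add 13.
From 9 via epsilon: add 7.
No new states can be added; the closed set is {1, 3, 5, 6, 7, 9, 10, 11, 12, 13, 14}.

{1, 3, 5, 6, 7, 9, 10, 11, 12, 13, 14}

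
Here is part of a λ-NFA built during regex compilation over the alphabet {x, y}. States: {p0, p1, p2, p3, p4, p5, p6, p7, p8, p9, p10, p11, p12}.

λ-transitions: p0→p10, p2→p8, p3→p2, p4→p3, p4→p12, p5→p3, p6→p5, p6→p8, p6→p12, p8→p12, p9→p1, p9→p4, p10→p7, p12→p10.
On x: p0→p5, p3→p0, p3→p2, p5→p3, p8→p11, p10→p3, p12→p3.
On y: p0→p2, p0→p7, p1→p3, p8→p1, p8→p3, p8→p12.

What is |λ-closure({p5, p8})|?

Start with {p5, p8}.
From p5 via λ: add p3.
From p8 via λ: add p12.
From p3 via λ: add p2.
From p12 via λ: add p10.
From p10 via λ: add p7.
λ-closure = {p2, p3, p5, p7, p8, p10, p12}, which has 7 states.

7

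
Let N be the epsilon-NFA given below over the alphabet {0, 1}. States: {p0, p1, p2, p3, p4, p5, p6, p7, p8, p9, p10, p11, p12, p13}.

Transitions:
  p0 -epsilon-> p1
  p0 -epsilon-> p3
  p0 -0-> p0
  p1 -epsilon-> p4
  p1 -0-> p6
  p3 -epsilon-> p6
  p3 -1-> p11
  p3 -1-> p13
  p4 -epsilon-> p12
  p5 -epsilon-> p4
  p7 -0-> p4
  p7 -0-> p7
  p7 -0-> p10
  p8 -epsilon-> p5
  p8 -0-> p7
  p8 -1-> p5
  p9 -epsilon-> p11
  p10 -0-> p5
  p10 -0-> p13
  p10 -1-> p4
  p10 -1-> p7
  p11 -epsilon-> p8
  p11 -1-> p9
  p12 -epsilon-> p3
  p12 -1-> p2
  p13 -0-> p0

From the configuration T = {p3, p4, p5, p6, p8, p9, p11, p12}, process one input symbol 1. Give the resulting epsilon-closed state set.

p3 on 1 → {p11, p13}.
p8 on 1 → {p5}.
p11 on 1 → {p9}.
p12 on 1 → {p2}.
No 1-transition from p4, p5, p6, p9.
Union after reading 1: {p2, p5, p9, p11, p13}.
Now take the epsilon-closure:
From p5 via epsilon: add p4.
From p11 via epsilon: add p8.
From p4 via epsilon: add p12.
From p12 via epsilon: add p3.
From p3 via epsilon: add p6.
No new states can be added; the closed set is {p2, p3, p4, p5, p6, p8, p9, p11, p12, p13}.

{p2, p3, p4, p5, p6, p8, p9, p11, p12, p13}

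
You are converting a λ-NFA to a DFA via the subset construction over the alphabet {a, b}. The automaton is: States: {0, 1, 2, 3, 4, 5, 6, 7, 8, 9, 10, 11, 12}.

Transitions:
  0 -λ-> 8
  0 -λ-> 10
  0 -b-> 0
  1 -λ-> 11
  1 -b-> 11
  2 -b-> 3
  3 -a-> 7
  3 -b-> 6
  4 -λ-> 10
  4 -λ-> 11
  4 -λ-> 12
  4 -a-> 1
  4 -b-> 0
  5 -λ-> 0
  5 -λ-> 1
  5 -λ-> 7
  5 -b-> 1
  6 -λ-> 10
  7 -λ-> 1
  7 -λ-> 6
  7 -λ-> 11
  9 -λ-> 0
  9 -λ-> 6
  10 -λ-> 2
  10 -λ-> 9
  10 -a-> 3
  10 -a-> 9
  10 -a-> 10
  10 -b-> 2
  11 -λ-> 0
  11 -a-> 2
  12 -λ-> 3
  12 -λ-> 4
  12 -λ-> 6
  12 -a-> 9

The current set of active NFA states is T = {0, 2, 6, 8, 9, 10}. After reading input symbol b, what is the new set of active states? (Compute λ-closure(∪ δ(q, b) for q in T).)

{0, 2, 3, 6, 8, 9, 10}

0 on b → {0}.
2 on b → {3}.
10 on b → {2}.
No b-transition from 6, 8, 9.
Union after reading b: {0, 2, 3}.
Now take the λ-closure:
From 0 via λ: add 8, 10.
From 10 via λ: add 9.
From 9 via λ: add 6.
No new states can be added; the closed set is {0, 2, 3, 6, 8, 9, 10}.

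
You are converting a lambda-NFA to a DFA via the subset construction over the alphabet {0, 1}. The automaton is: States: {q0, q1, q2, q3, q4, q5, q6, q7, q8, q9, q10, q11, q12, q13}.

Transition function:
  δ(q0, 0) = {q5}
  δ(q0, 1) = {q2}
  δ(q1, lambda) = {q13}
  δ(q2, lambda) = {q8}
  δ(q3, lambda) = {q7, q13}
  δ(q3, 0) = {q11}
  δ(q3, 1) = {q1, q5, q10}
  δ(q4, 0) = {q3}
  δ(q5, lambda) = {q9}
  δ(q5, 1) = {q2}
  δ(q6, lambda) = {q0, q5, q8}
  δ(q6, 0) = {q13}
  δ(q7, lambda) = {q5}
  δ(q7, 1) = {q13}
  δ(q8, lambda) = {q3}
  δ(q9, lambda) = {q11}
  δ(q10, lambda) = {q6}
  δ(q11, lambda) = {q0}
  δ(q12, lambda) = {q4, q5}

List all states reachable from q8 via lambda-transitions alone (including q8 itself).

Start with {q8}.
From q8 via lambda: add q3.
From q3 via lambda: add q7, q13.
From q7 via lambda: add q5.
From q5 via lambda: add q9.
From q9 via lambda: add q11.
From q11 via lambda: add q0.
No new states can be added; the closed set is {q0, q3, q5, q7, q8, q9, q11, q13}.

{q0, q3, q5, q7, q8, q9, q11, q13}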